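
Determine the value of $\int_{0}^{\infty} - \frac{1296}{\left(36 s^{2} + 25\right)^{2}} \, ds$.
$- \frac{54 \pi}{125}$

Start from the standard arctangent integral
$$J(a) = \int_{0}^{\infty} - \frac{1}{a^{2} + s^{2}} \, ds = - \frac{\pi}{2 a}.$$

Differentiating under the integral sign with respect to $a$,
$$\frac{dJ}{da} = \int_{0}^{\infty} \frac{2 a}{\left(a^{2} + s^{2}\right)^{2}} \, ds = \frac{\pi}{2 a^{2}},$$
so $\int_{0}^{\infty} - \frac{1}{\left(a^{2} + s^{2}\right)^{2}} \, ds = - \frac{\pi}{4 a^{3}}$.

Setting $a = \frac{5}{6}$:
$$I = - \frac{54 \pi}{125}.$$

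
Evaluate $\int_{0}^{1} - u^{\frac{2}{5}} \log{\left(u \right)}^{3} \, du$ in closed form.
$\frac{3750}{2401}$

Begin with the known integral
$$J(a) = \int_{0}^{1} - u^{a} \, du = - \frac{1}{a + 1}.$$

Differentiating under the integral sign brings down a factor of $\ln u$:
$$\frac{dJ}{da} = \int_{0}^{1} - u^{a} \log{\left(u \right)} \, du = \frac{1}{\left(a + 1\right)^{2}}.$$

Repeating $3$ times in total — each differentiation brings down another $\ln u$ — gives
$$\frac{d^{3}J}{da^{3}} = \int_{0}^{1} - u^{a} \log{\left(u \right)}^{3} \, du = \frac{6}{\left(a + 1\right)^{4}},$$
and the integrand here is exactly the target integrand, so $I = \frac{6}{\left(a + 1\right)^{4}}$.

Setting $a = \frac{2}{5}$:
$$I = \frac{3750}{2401}.$$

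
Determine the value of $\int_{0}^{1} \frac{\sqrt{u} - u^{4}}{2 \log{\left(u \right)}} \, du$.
$\log{\left(\frac{\sqrt{30}}{10} \right)}$

Introduce a parameter $a$ in the exponent: let $I(a) = \int_{0}^{1} \frac{\sqrt{u} - u^{a}}{2 \log{\left(u \right)}} \, du$.

Since $\dfrac{\partial}{\partial a}\,u^{a} = u^{a} \ln u$, the $\ln u$ in the denominator cancels and
$$\frac{dI}{da} = \int_{0}^{1} - \frac{1}{2} u^{a} \, du = - \frac{1}{2} \left[\frac{u^{a+1}}{a+1}\right]_0^1 = - \frac{1}{2 a + 2}.$$

Integrating with respect to $a$ gives $I(a) = - \frac{\log{\left(a + 1 \right)}}{2} - \frac{\log{\left(2 \right)}}{2} + \frac{\log{\left(3 \right)}}{2} + C$.

At $a = \frac{1}{2}$ the integrand is identically $0$, so $I(\frac{1}{2}) = 0$. The closed form gives $0$, hence $C = 0$.

Setting $a = 4$:
$$I = \log{\left(\frac{\sqrt{30}}{10} \right)}.$$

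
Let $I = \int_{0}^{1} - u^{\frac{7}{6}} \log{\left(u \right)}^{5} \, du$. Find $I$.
$\frac{5598720}{4826809}$

Begin with the known integral
$$J(a) = \int_{0}^{1} - u^{a} \, du = - \frac{1}{a + 1}.$$

Differentiating under the integral sign brings down a factor of $\ln u$:
$$\frac{dJ}{da} = \int_{0}^{1} - u^{a} \log{\left(u \right)} \, du = \frac{1}{\left(a + 1\right)^{2}}.$$

Repeating $5$ times in total — each differentiation brings down another $\ln u$ — gives
$$\frac{d^{5}J}{da^{5}} = \int_{0}^{1} - u^{a} \log{\left(u \right)}^{5} \, du = \frac{120}{\left(a + 1\right)^{6}},$$
and the integrand here is exactly the target integrand, so $I = \frac{120}{\left(a + 1\right)^{6}}$.

Setting $a = \frac{7}{6}$:
$$I = \frac{5598720}{4826809}.$$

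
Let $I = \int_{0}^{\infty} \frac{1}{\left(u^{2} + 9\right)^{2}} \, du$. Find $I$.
$\frac{\pi}{108}$

Recall the elementary integral
$$J(a) = \int_{0}^{\infty} \frac{1}{a^{2} + u^{2}} \, du = \frac{\pi}{2 a}.$$

Differentiating under the integral sign with respect to $a$,
$$\frac{dJ}{da} = \int_{0}^{\infty} - \frac{2 a}{\left(a^{2} + u^{2}\right)^{2}} \, du = - \frac{\pi}{2 a^{2}},$$
so $\int_{0}^{\infty} \frac{1}{\left(a^{2} + u^{2}\right)^{2}} \, du = \frac{\pi}{4 a^{3}}$.

Setting $a = 3$:
$$I = \frac{\pi}{108}.$$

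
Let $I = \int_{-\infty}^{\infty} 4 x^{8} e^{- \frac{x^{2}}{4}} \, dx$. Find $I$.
$13440 \sqrt{\pi}$

Begin with the known integral
$$J(a) = \int_{-\infty}^{\infty} 4 e^{- a x^{2}} \, dx = \frac{4 \sqrt{\pi}}{\sqrt{a}}.$$

Differentiating under the integral sign brings down a factor of $(-x^2)$:
$$\frac{dJ}{da} = \int_{-\infty}^{\infty} - 4 x^{2} e^{- a x^{2}} \, dx = - \frac{2 \sqrt{\pi}}{a^{\frac{3}{2}}}.$$

Repeating $4$ times in total — each differentiation brings down another $(-x^2)$ — gives
$$\frac{d^{4}J}{da^{4}} = \int_{-\infty}^{\infty} 4 x^{8} e^{- a x^{2}} \, dx = \frac{105 \sqrt{\pi}}{4 a^{\frac{9}{2}}},$$
and the integrand here is exactly the target integrand, so $I = \frac{105 \sqrt{\pi}}{4 a^{\frac{9}{2}}}$.

Setting $a = \frac{1}{4}$:
$$I = 13440 \sqrt{\pi}.$$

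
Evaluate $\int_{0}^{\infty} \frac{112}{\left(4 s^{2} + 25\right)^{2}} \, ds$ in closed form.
$\frac{14 \pi}{125}$

Begin with the known result
$$J(a) = \int_{0}^{\infty} \frac{7}{a^{2} + s^{2}} \, ds = \frac{7 \pi}{2 a}.$$

Differentiating under the integral sign with respect to $a$,
$$\frac{dJ}{da} = \int_{0}^{\infty} - \frac{14 a}{\left(a^{2} + s^{2}\right)^{2}} \, ds = - \frac{7 \pi}{2 a^{2}},$$
so $\int_{0}^{\infty} \frac{7}{\left(a^{2} + s^{2}\right)^{2}} \, ds = \frac{7 \pi}{4 a^{3}}$.

Setting $a = \frac{5}{2}$:
$$I = \frac{14 \pi}{125}.$$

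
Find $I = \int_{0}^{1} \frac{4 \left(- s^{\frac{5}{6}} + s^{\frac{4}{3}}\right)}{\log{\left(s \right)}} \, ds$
$- \log{\left(\frac{14641}{38416} \right)}$

Introduce a parameter $a$ in the exponent: let $I(a) = \int_{0}^{1} \frac{4 \left(s^{\frac{4}{3}} - s^{a}\right)}{\log{\left(s \right)}} \, ds$.

Since $\dfrac{\partial}{\partial a}\,s^{a} = s^{a} \ln s$, the $\ln s$ in the denominator cancels and
$$\frac{dI}{da} = \int_{0}^{1} -4 s^{a} \, ds = -4 \left[\frac{s^{a+1}}{a+1}\right]_0^1 = - \frac{4}{a + 1}.$$

Integrating with respect to $a$ gives $I(a) = - \log{\left(\frac{81 \left(a + 1\right)^{4}}{2401} \right)} + C$.

At $a = \frac{4}{3}$ the integrand is identically $0$, so $I(\frac{4}{3}) = 0$. The closed form gives $0$, hence $C = 0$.

Setting $a = \frac{5}{6}$:
$$I = - \log{\left(\frac{14641}{38416} \right)}.$$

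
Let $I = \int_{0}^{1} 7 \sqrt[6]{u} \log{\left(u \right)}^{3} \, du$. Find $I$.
$- \frac{7776}{343}$

Start from the elementary integral
$$J(a) = \int_{0}^{1} 7 u^{a} \, du = \frac{7}{a + 1}.$$

Differentiating under the integral sign brings down a factor of $\ln u$:
$$\frac{dJ}{da} = \int_{0}^{1} 7 u^{a} \log{\left(u \right)} \, du = - \frac{7}{\left(a + 1\right)^{2}}.$$

Repeating $3$ times in total — each differentiation brings down another $\ln u$ — gives
$$\frac{d^{3}J}{da^{3}} = \int_{0}^{1} 7 u^{a} \log{\left(u \right)}^{3} \, du = - \frac{42}{\left(a + 1\right)^{4}},$$
and the integrand here is exactly the target integrand, so $I = - \frac{42}{\left(a + 1\right)^{4}}$.

Setting $a = \frac{1}{6}$:
$$I = - \frac{7776}{343}.$$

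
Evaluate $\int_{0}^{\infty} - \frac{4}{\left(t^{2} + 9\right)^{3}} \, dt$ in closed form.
$- \frac{\pi}{324}$

Recall the elementary integral
$$J(a) = \int_{0}^{\infty} - \frac{4}{a^{2} + t^{2}} \, dt = - \frac{2 \pi}{a}.$$

Differentiating under the integral sign with respect to $a$,
$$\frac{dJ}{da} = \int_{0}^{\infty} \frac{8 a}{\left(a^{2} + t^{2}\right)^{2}} \, dt = \frac{2 \pi}{a^{2}},$$
so $\int_{0}^{\infty} - \frac{4}{\left(a^{2} + t^{2}\right)^{2}} \, dt = - \frac{\pi}{a^{3}}$.

Repeating — each differentiation of $1/(t^2+a^2)^j$ produces $-2ja/(t^2+a^2)^{j+1}$ — and dividing through by $-2ja$ at each step yields, after $2$ differentiations in total,
$$\int_{0}^{\infty} - \frac{4}{\left(a^{2} + t^{2}\right)^{3}} \, dt = - \frac{3 \pi}{4 a^{5}}.$$

Setting $a = 3$:
$$I = - \frac{\pi}{324}.$$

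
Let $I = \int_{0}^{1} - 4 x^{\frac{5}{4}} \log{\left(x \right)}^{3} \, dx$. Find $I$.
$\frac{2048}{2187}$

Consider the simpler parametrised integral
$$J(a) = \int_{0}^{1} - 4 x^{a} \, dx = - \frac{4}{a + 1}.$$

Differentiating under the integral sign brings down a factor of $\ln x$:
$$\frac{dJ}{da} = \int_{0}^{1} - 4 x^{a} \log{\left(x \right)} \, dx = \frac{4}{\left(a + 1\right)^{2}}.$$

Repeating $3$ times in total — each differentiation brings down another $\ln x$ — gives
$$\frac{d^{3}J}{da^{3}} = \int_{0}^{1} - 4 x^{a} \log{\left(x \right)}^{3} \, dx = \frac{24}{\left(a + 1\right)^{4}},$$
and the integrand here is exactly the target integrand, so $I = \frac{24}{\left(a + 1\right)^{4}}$.

Setting $a = \frac{5}{4}$:
$$I = \frac{2048}{2187}.$$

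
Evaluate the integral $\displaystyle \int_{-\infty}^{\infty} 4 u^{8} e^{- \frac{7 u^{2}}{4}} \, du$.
$\frac{1920 \sqrt{7} \sqrt{\pi}}{2401}$

Start from the elementary integral
$$J(a) = \int_{-\infty}^{\infty} 4 e^{- a u^{2}} \, du = \frac{4 \sqrt{\pi}}{\sqrt{a}}.$$

Differentiating under the integral sign brings down a factor of $(-u^2)$:
$$\frac{dJ}{da} = \int_{-\infty}^{\infty} - 4 u^{2} e^{- a u^{2}} \, du = - \frac{2 \sqrt{\pi}}{a^{\frac{3}{2}}}.$$

Repeating $4$ times in total — each differentiation brings down another $(-u^2)$ — gives
$$\frac{d^{4}J}{da^{4}} = \int_{-\infty}^{\infty} 4 u^{8} e^{- a u^{2}} \, du = \frac{105 \sqrt{\pi}}{4 a^{\frac{9}{2}}},$$
and the integrand here is exactly the target integrand, so $I = \frac{105 \sqrt{\pi}}{4 a^{\frac{9}{2}}}$.

Setting $a = \frac{7}{4}$:
$$I = \frac{1920 \sqrt{7} \sqrt{\pi}}{2401}.$$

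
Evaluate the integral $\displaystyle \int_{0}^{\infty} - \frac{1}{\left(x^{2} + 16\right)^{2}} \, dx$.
$- \frac{\pi}{256}$

Begin with the known result
$$J(a) = \int_{0}^{\infty} - \frac{1}{a^{2} + x^{2}} \, dx = - \frac{\pi}{2 a}.$$

Differentiating under the integral sign with respect to $a$,
$$\frac{dJ}{da} = \int_{0}^{\infty} \frac{2 a}{\left(a^{2} + x^{2}\right)^{2}} \, dx = \frac{\pi}{2 a^{2}},$$
so $\int_{0}^{\infty} - \frac{1}{\left(a^{2} + x^{2}\right)^{2}} \, dx = - \frac{\pi}{4 a^{3}}$.

Setting $a = 4$:
$$I = - \frac{\pi}{256}.$$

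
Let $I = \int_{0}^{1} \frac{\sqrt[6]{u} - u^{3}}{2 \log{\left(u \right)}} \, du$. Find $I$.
$\log{\left(\frac{\sqrt{42}}{12} \right)}$

Consider the one-parameter family: let $I(a) = \int_{0}^{1} \frac{- u^{3} + u^{a}}{2 \log{\left(u \right)}} \, du$.

Since $\dfrac{\partial}{\partial a}\,u^{a} = u^{a} \ln u$, the $\ln u$ in the denominator cancels and
$$\frac{dI}{da} = \int_{0}^{1} \frac{1}{2} u^{a} \, du = \frac{1}{2} \left[\frac{u^{a+1}}{a+1}\right]_0^1 = \frac{1}{2 \left(a + 1\right)}.$$

Integrating with respect to $a$ gives $I(a) = \frac{\log{\left(a + 1 \right)}}{2} - \log{\left(2 \right)} + C$.

At $a = 3$ the integrand is identically $0$, so $I(3) = 0$. The closed form gives $0$, hence $C = 0$.

Setting $a = \frac{1}{6}$:
$$I = \log{\left(\frac{\sqrt{42}}{12} \right)}.$$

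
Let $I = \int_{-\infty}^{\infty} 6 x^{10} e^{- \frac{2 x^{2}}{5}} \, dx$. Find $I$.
$\frac{8859375 \sqrt{10} \sqrt{\pi}}{1024}$

Consider the simpler parametrised integral
$$J(a) = \int_{-\infty}^{\infty} 6 e^{- a x^{2}} \, dx = \frac{6 \sqrt{\pi}}{\sqrt{a}}.$$

Differentiating under the integral sign brings down a factor of $(-x^2)$:
$$\frac{dJ}{da} = \int_{-\infty}^{\infty} - 6 x^{2} e^{- a x^{2}} \, dx = - \frac{3 \sqrt{\pi}}{a^{\frac{3}{2}}}.$$

Repeating $5$ times in total — each differentiation brings down another $(-x^2)$ — gives
$$\frac{d^{5}J}{da^{5}} = \int_{-\infty}^{\infty} - 6 x^{10} e^{- a x^{2}} \, dx = - \frac{2835 \sqrt{\pi}}{16 a^{\frac{11}{2}}},$$
and the integrand here is $(-1)^{5}$ times the target integrand, so $I = (-1)^{5}\,\frac{d^{5}J}{da^{5}} = \frac{2835 \sqrt{\pi}}{16 a^{\frac{11}{2}}}$.

Setting $a = \frac{2}{5}$:
$$I = \frac{8859375 \sqrt{10} \sqrt{\pi}}{1024}.$$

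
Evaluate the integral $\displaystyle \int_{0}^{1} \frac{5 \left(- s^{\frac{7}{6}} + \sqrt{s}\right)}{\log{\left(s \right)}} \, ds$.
$- \log{\left(\frac{371293}{59049} \right)}$

Introduce a parameter $a$ in the exponent: let $I(a) = \int_{0}^{1} \frac{5 \left(\sqrt{s} - s^{a}\right)}{\log{\left(s \right)}} \, ds$.

Since $\dfrac{\partial}{\partial a}\,s^{a} = s^{a} \ln s$, the $\ln s$ in the denominator cancels and
$$\frac{dI}{da} = \int_{0}^{1} -5 s^{a} \, ds = -5 \left[\frac{s^{a+1}}{a+1}\right]_0^1 = - \frac{5}{a + 1}.$$

Integrating with respect to $a$ gives $I(a) = - \log{\left(\frac{32 \left(a + 1\right)^{5}}{243} \right)} + C$.

At $a = \frac{1}{2}$ the integrand is identically $0$, so $I(\frac{1}{2}) = 0$. The closed form gives $0$, hence $C = 0$.

Setting $a = \frac{7}{6}$:
$$I = - \log{\left(\frac{371293}{59049} \right)}.$$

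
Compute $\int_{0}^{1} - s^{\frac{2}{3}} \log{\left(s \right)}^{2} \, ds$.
$- \frac{54}{125}$

Begin with the known integral
$$J(a) = \int_{0}^{1} - s^{a} \, ds = - \frac{1}{a + 1}.$$

Differentiating under the integral sign brings down a factor of $\ln s$:
$$\frac{dJ}{da} = \int_{0}^{1} - s^{a} \log{\left(s \right)} \, ds = \frac{1}{\left(a + 1\right)^{2}}.$$

Repeating twice in total — each differentiation brings down another $\ln s$ — gives
$$\frac{d^{2}J}{da^{2}} = \int_{0}^{1} - s^{a} \log{\left(s \right)}^{2} \, ds = - \frac{2}{\left(a + 1\right)^{3}},$$
and the integrand here is exactly the target integrand, so $I = - \frac{2}{\left(a + 1\right)^{3}}$.

Setting $a = \frac{2}{3}$:
$$I = - \frac{54}{125}.$$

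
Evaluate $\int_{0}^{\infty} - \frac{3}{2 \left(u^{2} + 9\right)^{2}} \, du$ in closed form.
$- \frac{\pi}{72}$

Begin with the known result
$$J(a) = \int_{0}^{\infty} - \frac{3}{2 \left(a^{2} + u^{2}\right)} \, du = - \frac{3 \pi}{4 a}.$$

Differentiating under the integral sign with respect to $a$,
$$\frac{dJ}{da} = \int_{0}^{\infty} \frac{3 a}{\left(a^{2} + u^{2}\right)^{2}} \, du = \frac{3 \pi}{4 a^{2}},$$
so $\int_{0}^{\infty} - \frac{3}{2 \left(a^{2} + u^{2}\right)^{2}} \, du = - \frac{3 \pi}{8 a^{3}}$.

Setting $a = 3$:
$$I = - \frac{\pi}{72}.$$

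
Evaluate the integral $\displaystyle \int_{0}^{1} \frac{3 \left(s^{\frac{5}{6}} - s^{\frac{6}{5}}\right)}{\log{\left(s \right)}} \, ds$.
$\log{\left(\frac{125}{216} \right)}$

Replace the exponent $\frac{5}{6}$ by a parameter $a$: let $I(a) = \int_{0}^{1} \frac{3 \left(- s^{\frac{6}{5}} + s^{a}\right)}{\log{\left(s \right)}} \, ds$.

Since $\dfrac{\partial}{\partial a}\,s^{a} = s^{a} \ln s$, the $\ln s$ in the denominator cancels and
$$\frac{dI}{da} = \int_{0}^{1} 3 s^{a} \, ds = 3 \left[\frac{s^{a+1}}{a+1}\right]_0^1 = \frac{3}{a + 1}.$$

Integrating with respect to $a$ gives $I(a) = \log{\left(\frac{125 \left(a + 1\right)^{3}}{1331} \right)} + C$.

At $a = \frac{6}{5}$ the integrand is identically $0$, so $I(\frac{6}{5}) = 0$. The closed form gives $0$, hence $C = 0$.

Setting $a = \frac{5}{6}$:
$$I = \log{\left(\frac{125}{216} \right)}.$$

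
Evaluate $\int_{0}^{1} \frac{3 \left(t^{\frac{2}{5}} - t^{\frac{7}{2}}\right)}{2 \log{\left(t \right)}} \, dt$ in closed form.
$- \log{\left(\frac{135 \sqrt{70}}{196} \right)}$

Consider the one-parameter family: let $I(a) = \int_{0}^{1} \frac{3 \left(t^{\frac{2}{5}} - t^{a}\right)}{2 \log{\left(t \right)}} \, dt$.

Since $\dfrac{\partial}{\partial a}\,t^{a} = t^{a} \ln t$, the $\ln t$ in the denominator cancels and
$$\frac{dI}{da} = \int_{0}^{1} - \frac{3}{2} t^{a} \, dt = - \frac{3}{2} \left[\frac{t^{a+1}}{a+1}\right]_0^1 = - \frac{3}{2 a + 2}.$$

Integrating with respect to $a$ gives $I(a) = - \log{\left(\frac{5 \sqrt{35} \left(a + 1\right)^{\frac{3}{2}}}{49} \right)} + C$.

At $a = \frac{2}{5}$ the integrand is identically $0$, so $I(\frac{2}{5}) = 0$. The closed form gives $0$, hence $C = 0$.

Setting $a = \frac{7}{2}$:
$$I = - \log{\left(\frac{135 \sqrt{70}}{196} \right)}.$$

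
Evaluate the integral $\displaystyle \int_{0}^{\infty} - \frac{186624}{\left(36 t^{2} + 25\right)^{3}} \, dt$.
$- \frac{5832 \pi}{3125}$

Begin with the known result
$$J(a) = \int_{0}^{\infty} - \frac{4}{a^{2} + t^{2}} \, dt = - \frac{2 \pi}{a}.$$

Differentiating under the integral sign with respect to $a$,
$$\frac{dJ}{da} = \int_{0}^{\infty} \frac{8 a}{\left(a^{2} + t^{2}\right)^{2}} \, dt = \frac{2 \pi}{a^{2}},$$
so $\int_{0}^{\infty} - \frac{4}{\left(a^{2} + t^{2}\right)^{2}} \, dt = - \frac{\pi}{a^{3}}$.

Repeating — each differentiation of $1/(t^2+a^2)^j$ produces $-2ja/(t^2+a^2)^{j+1}$ — and dividing through by $-2ja$ at each step yields, after $2$ differentiations in total,
$$\int_{0}^{\infty} - \frac{4}{\left(a^{2} + t^{2}\right)^{3}} \, dt = - \frac{3 \pi}{4 a^{5}}.$$

Setting $a = \frac{5}{6}$:
$$I = - \frac{5832 \pi}{3125}.$$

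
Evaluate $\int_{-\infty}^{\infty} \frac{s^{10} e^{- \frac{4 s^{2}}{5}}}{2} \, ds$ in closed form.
$\frac{2953125 \sqrt{5} \sqrt{\pi}}{131072}$

Begin with the known integral
$$J(a) = \int_{-\infty}^{\infty} \frac{e^{- a s^{2}}}{2} \, ds = \frac{\sqrt{\pi}}{2 \sqrt{a}}.$$

Differentiating under the integral sign brings down a factor of $(-s^2)$:
$$\frac{dJ}{da} = \int_{-\infty}^{\infty} - \frac{s^{2} e^{- a s^{2}}}{2} \, ds = - \frac{\sqrt{\pi}}{4 a^{\frac{3}{2}}}.$$

Repeating $5$ times in total — each differentiation brings down another $(-s^2)$ — gives
$$\frac{d^{5}J}{da^{5}} = \int_{-\infty}^{\infty} - \frac{s^{10} e^{- a s^{2}}}{2} \, ds = - \frac{945 \sqrt{\pi}}{64 a^{\frac{11}{2}}},$$
and the integrand here is $(-1)^{5}$ times the target integrand, so $I = (-1)^{5}\,\frac{d^{5}J}{da^{5}} = \frac{945 \sqrt{\pi}}{64 a^{\frac{11}{2}}}$.

Setting $a = \frac{4}{5}$:
$$I = \frac{2953125 \sqrt{5} \sqrt{\pi}}{131072}.$$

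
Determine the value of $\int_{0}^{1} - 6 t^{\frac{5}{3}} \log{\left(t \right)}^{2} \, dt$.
$- \frac{81}{128}$

Begin with the known integral
$$J(a) = \int_{0}^{1} - 6 t^{a} \, dt = - \frac{6}{a + 1}.$$

Differentiating under the integral sign brings down a factor of $\ln t$:
$$\frac{dJ}{da} = \int_{0}^{1} - 6 t^{a} \log{\left(t \right)} \, dt = \frac{6}{\left(a + 1\right)^{2}}.$$

Repeating twice in total — each differentiation brings down another $\ln t$ — gives
$$\frac{d^{2}J}{da^{2}} = \int_{0}^{1} - 6 t^{a} \log{\left(t \right)}^{2} \, dt = - \frac{12}{\left(a + 1\right)^{3}},$$
and the integrand here is exactly the target integrand, so $I = - \frac{12}{\left(a + 1\right)^{3}}$.

Setting $a = \frac{5}{3}$:
$$I = - \frac{81}{128}.$$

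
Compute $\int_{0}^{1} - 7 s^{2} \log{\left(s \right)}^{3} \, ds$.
$\frac{14}{27}$

Begin with the known integral
$$J(a) = \int_{0}^{1} - 7 s^{a} \, ds = - \frac{7}{a + 1}.$$

Differentiating under the integral sign brings down a factor of $\ln s$:
$$\frac{dJ}{da} = \int_{0}^{1} - 7 s^{a} \log{\left(s \right)} \, ds = \frac{7}{\left(a + 1\right)^{2}}.$$

Repeating $3$ times in total — each differentiation brings down another $\ln s$ — gives
$$\frac{d^{3}J}{da^{3}} = \int_{0}^{1} - 7 s^{a} \log{\left(s \right)}^{3} \, ds = \frac{42}{\left(a + 1\right)^{4}},$$
and the integrand here is exactly the target integrand, so $I = \frac{42}{\left(a + 1\right)^{4}}$.

Setting $a = 2$:
$$I = \frac{14}{27}.$$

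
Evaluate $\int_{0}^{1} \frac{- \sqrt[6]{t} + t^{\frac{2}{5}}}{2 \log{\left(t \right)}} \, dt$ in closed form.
$- \frac{\log{\left(5 \right)}}{2} + \frac{\log{\left(6 \right)}}{2}$

Introduce a parameter $a$ in the exponent: let $I(a) = \int_{0}^{1} \frac{t^{\frac{2}{5}} - t^{a}}{2 \log{\left(t \right)}} \, dt$.

Since $\dfrac{\partial}{\partial a}\,t^{a} = t^{a} \ln t$, the $\ln t$ in the denominator cancels and
$$\frac{dI}{da} = \int_{0}^{1} - \frac{1}{2} t^{a} \, dt = - \frac{1}{2} \left[\frac{t^{a+1}}{a+1}\right]_0^1 = - \frac{1}{2 a + 2}.$$

Integrating with respect to $a$ gives $I(a) = - \frac{\log{\left(a + 1 \right)}}{2} - \frac{\log{\left(5 \right)}}{2} + \frac{\log{\left(7 \right)}}{2} + C$.

At $a = \frac{2}{5}$ the integrand is identically $0$, so $I(\frac{2}{5}) = 0$. The closed form gives $0$, hence $C = 0$.

Setting $a = \frac{1}{6}$:
$$I = - \frac{\log{\left(5 \right)}}{2} + \frac{\log{\left(6 \right)}}{2}.$$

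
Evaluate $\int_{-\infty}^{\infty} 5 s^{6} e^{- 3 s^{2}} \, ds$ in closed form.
$\frac{25 \sqrt{3} \sqrt{\pi}}{216}$

Begin with the known integral
$$J(a) = \int_{-\infty}^{\infty} 5 e^{- a s^{2}} \, ds = \frac{5 \sqrt{\pi}}{\sqrt{a}}.$$

Differentiating under the integral sign brings down a factor of $(-s^2)$:
$$\frac{dJ}{da} = \int_{-\infty}^{\infty} - 5 s^{2} e^{- a s^{2}} \, ds = - \frac{5 \sqrt{\pi}}{2 a^{\frac{3}{2}}}.$$

Repeating $3$ times in total — each differentiation brings down another $(-s^2)$ — gives
$$\frac{d^{3}J}{da^{3}} = \int_{-\infty}^{\infty} - 5 s^{6} e^{- a s^{2}} \, ds = - \frac{75 \sqrt{\pi}}{8 a^{\frac{7}{2}}},$$
and the integrand here is $(-1)^{3}$ times the target integrand, so $I = (-1)^{3}\,\frac{d^{3}J}{da^{3}} = \frac{75 \sqrt{\pi}}{8 a^{\frac{7}{2}}}$.

Setting $a = 3$:
$$I = \frac{25 \sqrt{3} \sqrt{\pi}}{216}.$$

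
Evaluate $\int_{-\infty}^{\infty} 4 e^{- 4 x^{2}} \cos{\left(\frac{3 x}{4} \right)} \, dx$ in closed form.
$\frac{2 \sqrt{\pi}}{e^{\frac{9}{256}}}$

Treat the cosine frequency as a parameter and define $I(b) = \int_{-\infty}^{\infty} 4 e^{- 4 x^{2}} \cos{\left(b x \right)} \, dx$.

Differentiating under the integral sign,
$$I'(b) = \int_{-\infty}^{\infty} - 4 x e^{- 4 x^{2}} \sin{\left(b x \right)} \, dx.$$

Integrate $\int_{-\infty}^{\infty} x \sin(b x)\, e^{- 4 x^{2}}\, dx$ by parts with $u = \sin(b x)$ and $dv = x\, e^{- 4 x^{2}}\, dx$, giving $v = - \frac{e^{- 4 x^{2}}}{8}$. The boundary term vanishes and
$$\int_{-\infty}^{\infty} x \sin(b x)\, e^{- 4 x^{2}}\, dx = \frac{b}{8} \int_{-\infty}^{\infty} \cos(b x)\, e^{- 4 x^{2}}\, dx,$$
so $I'(b) = - \frac{b}{8}\, I(b)$.

This is a separable first-order ODE; solving with the initial condition $I(0) = \int_{-\infty}^{\infty} 4 e^{- 4 x^{2}}\,dx = 2 \sqrt{\pi}$ gives
$$I(b) = 2 \sqrt{\pi} e^{- \frac{b^{2}}{16}}.$$

Setting $b = \frac{3}{4}$:
$$I = \frac{2 \sqrt{\pi}}{e^{\frac{9}{256}}}.$$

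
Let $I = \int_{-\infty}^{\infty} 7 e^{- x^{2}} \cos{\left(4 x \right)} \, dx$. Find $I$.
$\frac{7 \sqrt{\pi}}{e^{4}}$

Let $b$ denote the cosine frequency and define $I(b) = \int_{-\infty}^{\infty} 7 e^{- x^{2}} \cos{\left(b x \right)} \, dx$.

Differentiating under the integral sign,
$$I'(b) = \int_{-\infty}^{\infty} - 7 x e^{- x^{2}} \sin{\left(b x \right)} \, dx.$$

Integrate $\int_{-\infty}^{\infty} x \sin(b x)\, e^{- x^{2}}\, dx$ by parts with $u = \sin(b x)$ and $dv = x\, e^{- x^{2}}\, dx$, giving $v = - \frac{e^{- x^{2}}}{2}$. The boundary term vanishes and
$$\int_{-\infty}^{\infty} x \sin(b x)\, e^{- x^{2}}\, dx = \frac{b}{2} \int_{-\infty}^{\infty} \cos(b x)\, e^{- x^{2}}\, dx,$$
so $I'(b) = - \frac{b}{2}\, I(b)$.

This is a separable first-order ODE; solving with the initial condition $I(0) = \int_{-\infty}^{\infty} 7 e^{- x^{2}}\,dx = 7 \sqrt{\pi}$ gives
$$I(b) = 7 \sqrt{\pi} e^{- \frac{b^{2}}{4}}.$$

Setting $b = 4$:
$$I = \frac{7 \sqrt{\pi}}{e^{4}}.$$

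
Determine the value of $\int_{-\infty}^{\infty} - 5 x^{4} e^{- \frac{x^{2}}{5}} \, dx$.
$- \frac{375 \sqrt{5} \sqrt{\pi}}{4}$

Consider the simpler parametrised integral
$$J(a) = \int_{-\infty}^{\infty} - 5 e^{- a x^{2}} \, dx = - \frac{5 \sqrt{\pi}}{\sqrt{a}}.$$

Differentiating under the integral sign brings down a factor of $(-x^2)$:
$$\frac{dJ}{da} = \int_{-\infty}^{\infty} 5 x^{2} e^{- a x^{2}} \, dx = \frac{5 \sqrt{\pi}}{2 a^{\frac{3}{2}}}.$$

Repeating twice in total — each differentiation brings down another $(-x^2)$ — gives
$$\frac{d^{2}J}{da^{2}} = \int_{-\infty}^{\infty} - 5 x^{4} e^{- a x^{2}} \, dx = - \frac{15 \sqrt{\pi}}{4 a^{\frac{5}{2}}},$$
and the integrand here is exactly the target integrand, so $I = - \frac{15 \sqrt{\pi}}{4 a^{\frac{5}{2}}}$.

Setting $a = \frac{1}{5}$:
$$I = - \frac{375 \sqrt{5} \sqrt{\pi}}{4}.$$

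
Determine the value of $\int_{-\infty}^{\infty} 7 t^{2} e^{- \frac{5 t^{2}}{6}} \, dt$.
$\frac{21 \sqrt{30} \sqrt{\pi}}{25}$

Start from the elementary integral
$$J(a) = \int_{-\infty}^{\infty} 7 e^{- a t^{2}} \, dt = \frac{7 \sqrt{\pi}}{\sqrt{a}}.$$

Differentiating under the integral sign brings down a factor of $(-t^2)$:
$$\frac{dJ}{da} = \int_{-\infty}^{\infty} - 7 t^{2} e^{- a t^{2}} \, dt = - \frac{7 \sqrt{\pi}}{2 a^{\frac{3}{2}}}.$$

The integral on the left is $-I$, so $I = \frac{7 \sqrt{\pi}}{2 a^{\frac{3}{2}}}$.

Setting $a = \frac{5}{6}$:
$$I = \frac{21 \sqrt{30} \sqrt{\pi}}{25}.$$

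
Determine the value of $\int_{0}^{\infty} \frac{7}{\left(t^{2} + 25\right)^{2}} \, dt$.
$\frac{7 \pi}{500}$

Start from the standard arctangent integral
$$J(a) = \int_{0}^{\infty} \frac{7}{a^{2} + t^{2}} \, dt = \frac{7 \pi}{2 a}.$$

Differentiating under the integral sign with respect to $a$,
$$\frac{dJ}{da} = \int_{0}^{\infty} - \frac{14 a}{\left(a^{2} + t^{2}\right)^{2}} \, dt = - \frac{7 \pi}{2 a^{2}},$$
so $\int_{0}^{\infty} \frac{7}{\left(a^{2} + t^{2}\right)^{2}} \, dt = \frac{7 \pi}{4 a^{3}}$.

Setting $a = 5$:
$$I = \frac{7 \pi}{500}.$$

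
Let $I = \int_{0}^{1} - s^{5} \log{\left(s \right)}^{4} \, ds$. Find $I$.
$- \frac{1}{324}$

Start from the elementary integral
$$J(a) = \int_{0}^{1} - s^{a} \, ds = - \frac{1}{a + 1}.$$

Differentiating under the integral sign brings down a factor of $\ln s$:
$$\frac{dJ}{da} = \int_{0}^{1} - s^{a} \log{\left(s \right)} \, ds = \frac{1}{\left(a + 1\right)^{2}}.$$

Repeating $4$ times in total — each differentiation brings down another $\ln s$ — gives
$$\frac{d^{4}J}{da^{4}} = \int_{0}^{1} - s^{a} \log{\left(s \right)}^{4} \, ds = - \frac{24}{\left(a + 1\right)^{5}},$$
and the integrand here is exactly the target integrand, so $I = - \frac{24}{\left(a + 1\right)^{5}}$.

Setting $a = 5$:
$$I = - \frac{1}{324}.$$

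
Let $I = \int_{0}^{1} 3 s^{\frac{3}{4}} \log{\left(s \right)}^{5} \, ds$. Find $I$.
$- \frac{1474560}{117649}$

Begin with the known integral
$$J(a) = \int_{0}^{1} 3 s^{a} \, ds = \frac{3}{a + 1}.$$

Differentiating under the integral sign brings down a factor of $\ln s$:
$$\frac{dJ}{da} = \int_{0}^{1} 3 s^{a} \log{\left(s \right)} \, ds = - \frac{3}{\left(a + 1\right)^{2}}.$$

Repeating $5$ times in total — each differentiation brings down another $\ln s$ — gives
$$\frac{d^{5}J}{da^{5}} = \int_{0}^{1} 3 s^{a} \log{\left(s \right)}^{5} \, ds = - \frac{360}{\left(a + 1\right)^{6}},$$
and the integrand here is exactly the target integrand, so $I = - \frac{360}{\left(a + 1\right)^{6}}$.

Setting $a = \frac{3}{4}$:
$$I = - \frac{1474560}{117649}.$$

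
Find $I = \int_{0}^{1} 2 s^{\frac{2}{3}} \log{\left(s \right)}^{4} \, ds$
$\frac{11664}{3125}$

Consider the simpler parametrised integral
$$J(a) = \int_{0}^{1} 2 s^{a} \, ds = \frac{2}{a + 1}.$$

Differentiating under the integral sign brings down a factor of $\ln s$:
$$\frac{dJ}{da} = \int_{0}^{1} 2 s^{a} \log{\left(s \right)} \, ds = - \frac{2}{\left(a + 1\right)^{2}}.$$

Repeating $4$ times in total — each differentiation brings down another $\ln s$ — gives
$$\frac{d^{4}J}{da^{4}} = \int_{0}^{1} 2 s^{a} \log{\left(s \right)}^{4} \, ds = \frac{48}{\left(a + 1\right)^{5}},$$
and the integrand here is exactly the target integrand, so $I = \frac{48}{\left(a + 1\right)^{5}}$.

Setting $a = \frac{2}{3}$:
$$I = \frac{11664}{3125}.$$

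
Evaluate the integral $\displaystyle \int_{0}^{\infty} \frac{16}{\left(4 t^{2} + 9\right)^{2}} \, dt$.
$\frac{2 \pi}{27}$

Recall the elementary integral
$$J(a) = \int_{0}^{\infty} \frac{1}{a^{2} + t^{2}} \, dt = \frac{\pi}{2 a}.$$

Differentiating under the integral sign with respect to $a$,
$$\frac{dJ}{da} = \int_{0}^{\infty} - \frac{2 a}{\left(a^{2} + t^{2}\right)^{2}} \, dt = - \frac{\pi}{2 a^{2}},$$
so $\int_{0}^{\infty} \frac{1}{\left(a^{2} + t^{2}\right)^{2}} \, dt = \frac{\pi}{4 a^{3}}$.

Setting $a = \frac{3}{2}$:
$$I = \frac{2 \pi}{27}.$$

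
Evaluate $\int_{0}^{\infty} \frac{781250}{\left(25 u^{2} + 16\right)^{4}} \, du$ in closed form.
$\frac{390625 \pi}{262144}$

Recall the elementary integral
$$J(a) = \int_{0}^{\infty} \frac{2}{a^{2} + u^{2}} \, du = \frac{\pi}{a}.$$

Differentiating under the integral sign with respect to $a$,
$$\frac{dJ}{da} = \int_{0}^{\infty} - \frac{4 a}{\left(a^{2} + u^{2}\right)^{2}} \, du = - \frac{\pi}{a^{2}},$$
so $\int_{0}^{\infty} \frac{2}{\left(a^{2} + u^{2}\right)^{2}} \, du = \frac{\pi}{2 a^{3}}$.

Repeating — each differentiation of $1/(u^2+a^2)^j$ produces $-2ja/(u^2+a^2)^{j+1}$ — and dividing through by $-2ja$ at each step yields, after $3$ differentiations in total,
$$\int_{0}^{\infty} \frac{2}{\left(a^{2} + u^{2}\right)^{4}} \, du = \frac{5 \pi}{16 a^{7}}.$$

Setting $a = \frac{4}{5}$:
$$I = \frac{390625 \pi}{262144}.$$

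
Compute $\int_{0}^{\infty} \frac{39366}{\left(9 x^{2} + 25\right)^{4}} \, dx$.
$\frac{6561 \pi}{250000}$

Begin with the known result
$$J(a) = \int_{0}^{\infty} \frac{6}{a^{2} + x^{2}} \, dx = \frac{3 \pi}{a}.$$

Differentiating under the integral sign with respect to $a$,
$$\frac{dJ}{da} = \int_{0}^{\infty} - \frac{12 a}{\left(a^{2} + x^{2}\right)^{2}} \, dx = - \frac{3 \pi}{a^{2}},$$
so $\int_{0}^{\infty} \frac{6}{\left(a^{2} + x^{2}\right)^{2}} \, dx = \frac{3 \pi}{2 a^{3}}$.

Repeating — each differentiation of $1/(x^2+a^2)^j$ produces $-2ja/(x^2+a^2)^{j+1}$ — and dividing through by $-2ja$ at each step yields, after $3$ differentiations in total,
$$\int_{0}^{\infty} \frac{6}{\left(a^{2} + x^{2}\right)^{4}} \, dx = \frac{15 \pi}{16 a^{7}}.$$

Setting $a = \frac{5}{3}$:
$$I = \frac{6561 \pi}{250000}.$$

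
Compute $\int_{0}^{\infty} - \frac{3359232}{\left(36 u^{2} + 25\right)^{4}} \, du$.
$- \frac{17496 \pi}{15625}$

Start from the standard arctangent integral
$$J(a) = \int_{0}^{\infty} - \frac{2}{a^{2} + u^{2}} \, du = - \frac{\pi}{a}.$$

Differentiating under the integral sign with respect to $a$,
$$\frac{dJ}{da} = \int_{0}^{\infty} \frac{4 a}{\left(a^{2} + u^{2}\right)^{2}} \, du = \frac{\pi}{a^{2}},$$
so $\int_{0}^{\infty} - \frac{2}{\left(a^{2} + u^{2}\right)^{2}} \, du = - \frac{\pi}{2 a^{3}}$.

Repeating — each differentiation of $1/(u^2+a^2)^j$ produces $-2ja/(u^2+a^2)^{j+1}$ — and dividing through by $-2ja$ at each step yields, after $3$ differentiations in total,
$$\int_{0}^{\infty} - \frac{2}{\left(a^{2} + u^{2}\right)^{4}} \, du = - \frac{5 \pi}{16 a^{7}}.$$

Setting $a = \frac{5}{6}$:
$$I = - \frac{17496 \pi}{15625}.$$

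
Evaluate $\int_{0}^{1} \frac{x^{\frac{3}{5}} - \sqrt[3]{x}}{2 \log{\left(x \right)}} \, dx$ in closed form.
$- \frac{\log{\left(30 \right)}}{2} + \log{\left(6 \right)}$

Introduce a parameter $a$ in the exponent: let $I(a) = \int_{0}^{1} \frac{x^{\frac{3}{5}} - x^{a}}{2 \log{\left(x \right)}} \, dx$.

Since $\dfrac{\partial}{\partial a}\,x^{a} = x^{a} \ln x$, the $\ln x$ in the denominator cancels and
$$\frac{dI}{da} = \int_{0}^{1} - \frac{1}{2} x^{a} \, dx = - \frac{1}{2} \left[\frac{x^{a+1}}{a+1}\right]_0^1 = - \frac{1}{2 a + 2}.$$

Integrating with respect to $a$ gives $I(a) = - \log{\left(\frac{\sqrt{10} \sqrt{a + 1}}{4} \right)} + C$.

At $a = \frac{3}{5}$ the integrand is identically $0$, so $I(\frac{3}{5}) = 0$. The closed form gives $0$, hence $C = 0$.

Setting $a = \frac{1}{3}$:
$$I = - \frac{\log{\left(30 \right)}}{2} + \log{\left(6 \right)}.$$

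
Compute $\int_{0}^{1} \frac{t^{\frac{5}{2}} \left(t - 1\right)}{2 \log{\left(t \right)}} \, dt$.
$- \frac{\log{\left(7 \right)}}{2} + \log{\left(3 \right)}$

Introduce a parameter $a$ in the exponent: let $I(a) = \int_{0}^{1} \frac{t^{\frac{7}{2}} - t^{a}}{2 \log{\left(t \right)}} \, dt$.

Since $\dfrac{\partial}{\partial a}\,t^{a} = t^{a} \ln t$, the $\ln t$ in the denominator cancels and
$$\frac{dI}{da} = \int_{0}^{1} - \frac{1}{2} t^{a} \, dt = - \frac{1}{2} \left[\frac{t^{a+1}}{a+1}\right]_0^1 = - \frac{1}{2 a + 2}.$$

Integrating with respect to $a$ gives $I(a) = - \frac{\log{\left(a + 1 \right)}}{2} - \frac{\log{\left(2 \right)}}{2} + \log{\left(3 \right)} + C$.

At $a = \frac{7}{2}$ the integrand is identically $0$, so $I(\frac{7}{2}) = 0$. The closed form gives $0$, hence $C = 0$.

Setting $a = \frac{5}{2}$:
$$I = - \frac{\log{\left(7 \right)}}{2} + \log{\left(3 \right)}.$$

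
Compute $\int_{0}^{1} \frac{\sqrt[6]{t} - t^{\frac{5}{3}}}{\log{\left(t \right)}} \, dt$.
$\log{\left(\frac{7}{16} \right)}$

Consider the one-parameter family: let $I(a) = \int_{0}^{1} \frac{- t^{\frac{5}{3}} + t^{a}}{\log{\left(t \right)}} \, dt$.

Since $\dfrac{\partial}{\partial a}\,t^{a} = t^{a} \ln t$, the $\ln t$ in the denominator cancels and
$$\frac{dI}{da} = \int_{0}^{1} t^{a} \, dt = \left[\frac{t^{a+1}}{a+1}\right]_0^1 = \frac{1}{a + 1}.$$

Integrating with respect to $a$ gives $I(a) = \log{\left(\frac{3 a}{8} + \frac{3}{8} \right)} + C$.

At $a = \frac{5}{3}$ the integrand is identically $0$, so $I(\frac{5}{3}) = 0$. The closed form gives $0$, hence $C = 0$.

Setting $a = \frac{1}{6}$:
$$I = \log{\left(\frac{7}{16} \right)}.$$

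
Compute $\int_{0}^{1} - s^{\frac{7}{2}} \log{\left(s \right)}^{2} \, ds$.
$- \frac{16}{729}$

Start from the elementary integral
$$J(a) = \int_{0}^{1} - s^{a} \, ds = - \frac{1}{a + 1}.$$

Differentiating under the integral sign brings down a factor of $\ln s$:
$$\frac{dJ}{da} = \int_{0}^{1} - s^{a} \log{\left(s \right)} \, ds = \frac{1}{\left(a + 1\right)^{2}}.$$

Repeating twice in total — each differentiation brings down another $\ln s$ — gives
$$\frac{d^{2}J}{da^{2}} = \int_{0}^{1} - s^{a} \log{\left(s \right)}^{2} \, ds = - \frac{2}{\left(a + 1\right)^{3}},$$
and the integrand here is exactly the target integrand, so $I = - \frac{2}{\left(a + 1\right)^{3}}$.

Setting $a = \frac{7}{2}$:
$$I = - \frac{16}{729}.$$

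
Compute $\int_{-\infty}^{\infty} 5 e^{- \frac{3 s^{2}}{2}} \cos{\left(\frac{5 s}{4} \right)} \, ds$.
$\frac{5 \sqrt{6} \sqrt{\pi}}{3 e^{\frac{25}{96}}}$

Define $I(b) = \int_{-\infty}^{\infty} 5 e^{- \frac{3 s^{2}}{2}} \cos{\left(b s \right)} \, ds$.

Differentiating under the integral sign,
$$I'(b) = \int_{-\infty}^{\infty} - 5 s e^{- \frac{3 s^{2}}{2}} \sin{\left(b s \right)} \, ds.$$

Integrate $\int_{-\infty}^{\infty} s \sin(b s)\, e^{- \frac{3 s^{2}}{2}}\, ds$ by parts with $u = \sin(b s)$ and $dv = s\, e^{- \frac{3 s^{2}}{2}}\, ds$, giving $v = - \frac{e^{- \frac{3 s^{2}}{2}}}{3}$. The boundary term vanishes and
$$\int_{-\infty}^{\infty} s \sin(b s)\, e^{- \frac{3 s^{2}}{2}}\, ds = \frac{b}{3} \int_{-\infty}^{\infty} \cos(b s)\, e^{- \frac{3 s^{2}}{2}}\, ds,$$
so $I'(b) = - \frac{b}{3}\, I(b)$.

This is a separable first-order ODE; solving with the initial condition $I(0) = \int_{-\infty}^{\infty} 5 e^{- \frac{3 s^{2}}{2}}\,ds = \frac{5 \sqrt{6} \sqrt{\pi}}{3}$ gives
$$I(b) = \frac{5 \sqrt{6} \sqrt{\pi} e^{- \frac{b^{2}}{6}}}{3}.$$

Setting $b = \frac{5}{4}$:
$$I = \frac{5 \sqrt{6} \sqrt{\pi}}{3 e^{\frac{25}{96}}}.$$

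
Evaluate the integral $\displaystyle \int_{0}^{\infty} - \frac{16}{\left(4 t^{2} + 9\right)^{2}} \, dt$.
$- \frac{2 \pi}{27}$

Begin with the known result
$$J(a) = \int_{0}^{\infty} - \frac{1}{a^{2} + t^{2}} \, dt = - \frac{\pi}{2 a}.$$

Differentiating under the integral sign with respect to $a$,
$$\frac{dJ}{da} = \int_{0}^{\infty} \frac{2 a}{\left(a^{2} + t^{2}\right)^{2}} \, dt = \frac{\pi}{2 a^{2}},$$
so $\int_{0}^{\infty} - \frac{1}{\left(a^{2} + t^{2}\right)^{2}} \, dt = - \frac{\pi}{4 a^{3}}$.

Setting $a = \frac{3}{2}$:
$$I = - \frac{2 \pi}{27}.$$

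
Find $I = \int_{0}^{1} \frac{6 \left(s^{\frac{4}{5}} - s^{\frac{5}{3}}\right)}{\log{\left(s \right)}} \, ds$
$- \log{\left(\frac{4096000000}{387420489} \right)}$

Consider the one-parameter family: let $I(a) = \int_{0}^{1} \frac{6 \left(s^{\frac{4}{5}} - s^{a}\right)}{\log{\left(s \right)}} \, ds$.

Since $\dfrac{\partial}{\partial a}\,s^{a} = s^{a} \ln s$, the $\ln s$ in the denominator cancels and
$$\frac{dI}{da} = \int_{0}^{1} -6 s^{a} \, ds = -6 \left[\frac{s^{a+1}}{a+1}\right]_0^1 = - \frac{6}{a + 1}.$$

Integrating with respect to $a$ gives $I(a) = - \log{\left(\frac{15625 \left(a + 1\right)^{6}}{531441} \right)} + C$.

At $a = \frac{4}{5}$ the integrand is identically $0$, so $I(\frac{4}{5}) = 0$. The closed form gives $0$, hence $C = 0$.

Setting $a = \frac{5}{3}$:
$$I = - \log{\left(\frac{4096000000}{387420489} \right)}.$$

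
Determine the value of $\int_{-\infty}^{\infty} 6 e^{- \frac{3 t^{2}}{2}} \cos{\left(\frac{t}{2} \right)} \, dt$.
$\frac{2 \sqrt{6} \sqrt{\pi}}{e^{\frac{1}{24}}}$

Define $I(b) = \int_{-\infty}^{\infty} 6 e^{- \frac{3 t^{2}}{2}} \cos{\left(b t \right)} \, dt$.

Differentiating under the integral sign,
$$I'(b) = \int_{-\infty}^{\infty} - 6 t e^{- \frac{3 t^{2}}{2}} \sin{\left(b t \right)} \, dt.$$

Integrate $\int_{-\infty}^{\infty} t \sin(b t)\, e^{- \frac{3 t^{2}}{2}}\, dt$ by parts with $u = \sin(b t)$ and $dv = t\, e^{- \frac{3 t^{2}}{2}}\, dt$, giving $v = - \frac{e^{- \frac{3 t^{2}}{2}}}{3}$. The boundary term vanishes and
$$\int_{-\infty}^{\infty} t \sin(b t)\, e^{- \frac{3 t^{2}}{2}}\, dt = \frac{b}{3} \int_{-\infty}^{\infty} \cos(b t)\, e^{- \frac{3 t^{2}}{2}}\, dt,$$
so $I'(b) = - \frac{b}{3}\, I(b)$.

This is a separable first-order ODE; solving with the initial condition $I(0) = \int_{-\infty}^{\infty} 6 e^{- \frac{3 t^{2}}{2}}\,dt = 2 \sqrt{6} \sqrt{\pi}$ gives
$$I(b) = 2 \sqrt{6} \sqrt{\pi} e^{- \frac{b^{2}}{6}}.$$

Setting $b = \frac{1}{2}$:
$$I = \frac{2 \sqrt{6} \sqrt{\pi}}{e^{\frac{1}{24}}}.$$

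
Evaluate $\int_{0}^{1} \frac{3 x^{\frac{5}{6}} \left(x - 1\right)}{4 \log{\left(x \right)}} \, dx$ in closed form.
$- \frac{3 \log{\left(11 \right)}}{4} + \frac{3 \log{\left(17 \right)}}{4}$

Consider the one-parameter family: let $I(a) = \int_{0}^{1} \frac{3 \left(x^{\frac{11}{6}} - x^{a}\right)}{4 \log{\left(x \right)}} \, dx$.

Since $\dfrac{\partial}{\partial a}\,x^{a} = x^{a} \ln x$, the $\ln x$ in the denominator cancels and
$$\frac{dI}{da} = \int_{0}^{1} - \frac{3}{4} x^{a} \, dx = - \frac{3}{4} \left[\frac{x^{a+1}}{a+1}\right]_0^1 = - \frac{3}{4 a + 4}.$$

Integrating with respect to $a$ gives $I(a) = - \frac{3 \log{\left(a + 1 \right)}}{4} - \frac{3 \log{\left(6 \right)}}{4} + \frac{3 \log{\left(17 \right)}}{4} + C$.

At $a = \frac{11}{6}$ the integrand is identically $0$, so $I(\frac{11}{6}) = 0$. The closed form gives $0$, hence $C = 0$.

Setting $a = \frac{5}{6}$:
$$I = - \frac{3 \log{\left(11 \right)}}{4} + \frac{3 \log{\left(17 \right)}}{4}.$$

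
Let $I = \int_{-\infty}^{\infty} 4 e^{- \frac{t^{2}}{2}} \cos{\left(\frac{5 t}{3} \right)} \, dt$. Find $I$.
$\frac{4 \sqrt{2} \sqrt{\pi}}{e^{\frac{25}{18}}}$

Define $I(b) = \int_{-\infty}^{\infty} 4 e^{- \frac{t^{2}}{2}} \cos{\left(b t \right)} \, dt$.

Differentiating under the integral sign,
$$I'(b) = \int_{-\infty}^{\infty} - 4 t e^{- \frac{t^{2}}{2}} \sin{\left(b t \right)} \, dt.$$

Integrate $\int_{-\infty}^{\infty} t \sin(b t)\, e^{- \frac{t^{2}}{2}}\, dt$ by parts with $u = \sin(b t)$ and $dv = t\, e^{- \frac{t^{2}}{2}}\, dt$, giving $v = - e^{- \frac{t^{2}}{2}}$. The boundary term vanishes and
$$\int_{-\infty}^{\infty} t \sin(b t)\, e^{- \frac{t^{2}}{2}}\, dt = b \int_{-\infty}^{\infty} \cos(b t)\, e^{- \frac{t^{2}}{2}}\, dt,$$
so $I'(b) = - b\, I(b)$.

This is a separable first-order ODE; solving with the initial condition $I(0) = \int_{-\infty}^{\infty} 4 e^{- \frac{t^{2}}{2}}\,dt = 4 \sqrt{2} \sqrt{\pi}$ gives
$$I(b) = 4 \sqrt{2} \sqrt{\pi} e^{- \frac{b^{2}}{2}}.$$

Setting $b = \frac{5}{3}$:
$$I = \frac{4 \sqrt{2} \sqrt{\pi}}{e^{\frac{25}{18}}}.$$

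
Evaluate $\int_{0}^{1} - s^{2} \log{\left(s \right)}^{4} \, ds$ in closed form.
$- \frac{8}{81}$

Begin with the known integral
$$J(a) = \int_{0}^{1} - s^{a} \, ds = - \frac{1}{a + 1}.$$

Differentiating under the integral sign brings down a factor of $\ln s$:
$$\frac{dJ}{da} = \int_{0}^{1} - s^{a} \log{\left(s \right)} \, ds = \frac{1}{\left(a + 1\right)^{2}}.$$

Repeating $4$ times in total — each differentiation brings down another $\ln s$ — gives
$$\frac{d^{4}J}{da^{4}} = \int_{0}^{1} - s^{a} \log{\left(s \right)}^{4} \, ds = - \frac{24}{\left(a + 1\right)^{5}},$$
and the integrand here is exactly the target integrand, so $I = - \frac{24}{\left(a + 1\right)^{5}}$.

Setting $a = 2$:
$$I = - \frac{8}{81}.$$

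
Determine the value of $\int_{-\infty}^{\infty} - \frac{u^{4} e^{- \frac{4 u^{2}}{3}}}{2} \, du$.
$- \frac{27 \sqrt{3} \sqrt{\pi}}{256}$

Begin with the known integral
$$J(a) = \int_{-\infty}^{\infty} - \frac{e^{- a u^{2}}}{2} \, du = - \frac{\sqrt{\pi}}{2 \sqrt{a}}.$$

Differentiating under the integral sign brings down a factor of $(-u^2)$:
$$\frac{dJ}{da} = \int_{-\infty}^{\infty} \frac{u^{2} e^{- a u^{2}}}{2} \, du = \frac{\sqrt{\pi}}{4 a^{\frac{3}{2}}}.$$

Repeating twice in total — each differentiation brings down another $(-u^2)$ — gives
$$\frac{d^{2}J}{da^{2}} = \int_{-\infty}^{\infty} - \frac{u^{4} e^{- a u^{2}}}{2} \, du = - \frac{3 \sqrt{\pi}}{8 a^{\frac{5}{2}}},$$
and the integrand here is exactly the target integrand, so $I = - \frac{3 \sqrt{\pi}}{8 a^{\frac{5}{2}}}$.

Setting $a = \frac{4}{3}$:
$$I = - \frac{27 \sqrt{3} \sqrt{\pi}}{256}.$$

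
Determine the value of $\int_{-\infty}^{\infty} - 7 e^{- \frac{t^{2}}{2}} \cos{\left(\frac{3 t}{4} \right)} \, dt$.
$- \frac{7 \sqrt{2} \sqrt{\pi}}{e^{\frac{9}{32}}}$

Let $b$ denote the cosine frequency and define $I(b) = \int_{-\infty}^{\infty} - 7 e^{- \frac{t^{2}}{2}} \cos{\left(b t \right)} \, dt$.

Differentiating under the integral sign,
$$I'(b) = \int_{-\infty}^{\infty} 7 t e^{- \frac{t^{2}}{2}} \sin{\left(b t \right)} \, dt.$$

Integrate $\int_{-\infty}^{\infty} t \sin(b t)\, e^{- \frac{t^{2}}{2}}\, dt$ by parts with $u = \sin(b t)$ and $dv = t\, e^{- \frac{t^{2}}{2}}\, dt$, giving $v = - e^{- \frac{t^{2}}{2}}$. The boundary term vanishes and
$$\int_{-\infty}^{\infty} t \sin(b t)\, e^{- \frac{t^{2}}{2}}\, dt = b \int_{-\infty}^{\infty} \cos(b t)\, e^{- \frac{t^{2}}{2}}\, dt,$$
so $I'(b) = - b\, I(b)$.

This is a separable first-order ODE; solving with the initial condition $I(0) = \int_{-\infty}^{\infty} - 7 e^{- \frac{t^{2}}{2}}\,dt = - 7 \sqrt{2} \sqrt{\pi}$ gives
$$I(b) = - 7 \sqrt{2} \sqrt{\pi} e^{- \frac{b^{2}}{2}}.$$

Setting $b = \frac{3}{4}$:
$$I = - \frac{7 \sqrt{2} \sqrt{\pi}}{e^{\frac{9}{32}}}.$$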